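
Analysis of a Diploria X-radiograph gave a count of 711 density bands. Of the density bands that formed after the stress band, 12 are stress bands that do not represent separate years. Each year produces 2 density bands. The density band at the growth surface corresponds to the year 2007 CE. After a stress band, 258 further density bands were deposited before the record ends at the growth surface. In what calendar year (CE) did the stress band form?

258 density bands post-date the stress band.
Removing the 12 false density bands leaves 258 − 12 = 246 true density bands beyond the stress band.
246 density bands at 2 per year is 246 / 2 = 123 years.
The density band at the growth surface is 2007 CE, so the stress band dates to 2007 − 123 = 1884 CE.

1884 CE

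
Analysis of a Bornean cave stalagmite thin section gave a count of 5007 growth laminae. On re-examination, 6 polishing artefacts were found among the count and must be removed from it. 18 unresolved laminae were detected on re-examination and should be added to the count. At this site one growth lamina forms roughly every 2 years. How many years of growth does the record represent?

10038 yr

Adjusted count: 5007 − 6 + 18 = 5019 growth laminae.
At 2 years per growth lamina, 5019 × 2 = 10038 years.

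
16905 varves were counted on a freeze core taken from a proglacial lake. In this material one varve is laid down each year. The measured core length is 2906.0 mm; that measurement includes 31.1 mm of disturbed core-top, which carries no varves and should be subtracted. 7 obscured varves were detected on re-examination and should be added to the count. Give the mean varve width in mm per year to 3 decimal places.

True varve count = 16905 + 7 = 16912.
The growth record spans 2906.0 − 31.1 = 2874.9 mm.
2874.9 mm over 16912 years gives 2874.9 / 16912 ≈ 0.170 mm per year.

0.170 mm per year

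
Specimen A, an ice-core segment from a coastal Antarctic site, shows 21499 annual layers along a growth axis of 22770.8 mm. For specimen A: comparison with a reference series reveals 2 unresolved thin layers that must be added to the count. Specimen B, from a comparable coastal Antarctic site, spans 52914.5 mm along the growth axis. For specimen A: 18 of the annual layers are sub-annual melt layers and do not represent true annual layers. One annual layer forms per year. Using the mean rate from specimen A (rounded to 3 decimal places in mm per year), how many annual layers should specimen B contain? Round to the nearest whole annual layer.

Specimen A: adjusted count: 21499 − 18 + 2 = 21483 annual layers.
A: Mean rate = 22770.8 mm / 21483 years ≈ 1.060 mm per year.
Specimen B: 52914.5 mm / 1.060 mm per year = 49919.34 years ≈ 49919 annual layers.

49919 annual layers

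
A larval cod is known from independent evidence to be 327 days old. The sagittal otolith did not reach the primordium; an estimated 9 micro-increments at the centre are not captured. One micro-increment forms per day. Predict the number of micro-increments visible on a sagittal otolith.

One micro-increment per day gives 327 micro-increments over 327 days.
Less the 9 uncaptured micro-increments: 327 − 9 = 318.

318 micro-increments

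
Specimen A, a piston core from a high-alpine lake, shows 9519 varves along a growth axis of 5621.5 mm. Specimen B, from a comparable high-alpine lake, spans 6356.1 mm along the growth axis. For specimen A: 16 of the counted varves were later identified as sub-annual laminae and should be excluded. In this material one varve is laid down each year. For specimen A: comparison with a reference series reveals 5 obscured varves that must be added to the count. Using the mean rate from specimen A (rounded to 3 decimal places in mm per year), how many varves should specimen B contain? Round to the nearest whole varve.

Specimen A: adjusted count: 9519 − 16 + 5 = 9508 varves.
A: Extension rate ≈ 5621.5 / 9508 = 0.591 mm/year.
B spans 6356.1 / 0.591 = 10754.82 years ≈ 10755 varves.

10755 varves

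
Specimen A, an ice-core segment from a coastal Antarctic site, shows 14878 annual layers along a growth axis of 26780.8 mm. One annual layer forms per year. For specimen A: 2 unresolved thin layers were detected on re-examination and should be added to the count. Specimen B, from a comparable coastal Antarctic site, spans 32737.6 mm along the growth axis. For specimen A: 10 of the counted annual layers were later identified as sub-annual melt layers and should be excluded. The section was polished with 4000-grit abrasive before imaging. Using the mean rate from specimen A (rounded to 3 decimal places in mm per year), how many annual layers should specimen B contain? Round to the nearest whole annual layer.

Specimen A: after corrections the count is 14878 − 10 + 2 = 14870 annual layers.
A: Extension rate ≈ 26780.8 / 14870 = 1.801 mm per year.
Specimen B: 32737.6 mm / 1.801 mm per year = 18177.46 years ≈ 18177 annual layers.

18177 annual layers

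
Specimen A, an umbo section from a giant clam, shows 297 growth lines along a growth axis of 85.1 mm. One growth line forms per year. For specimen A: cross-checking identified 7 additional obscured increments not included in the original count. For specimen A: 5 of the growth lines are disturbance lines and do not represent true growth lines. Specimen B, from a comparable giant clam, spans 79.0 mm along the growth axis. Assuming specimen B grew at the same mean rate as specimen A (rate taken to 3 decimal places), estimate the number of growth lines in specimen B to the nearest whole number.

Specimen A: true growth line count = 297 − 5 + 7 = 299.
A: Extension rate ≈ 85.1 / 299 = 0.285 mm per year.
Specimen B: 79.0 mm / 0.285 mm per year = 277.19 years ≈ 277 growth lines.

277 growth lines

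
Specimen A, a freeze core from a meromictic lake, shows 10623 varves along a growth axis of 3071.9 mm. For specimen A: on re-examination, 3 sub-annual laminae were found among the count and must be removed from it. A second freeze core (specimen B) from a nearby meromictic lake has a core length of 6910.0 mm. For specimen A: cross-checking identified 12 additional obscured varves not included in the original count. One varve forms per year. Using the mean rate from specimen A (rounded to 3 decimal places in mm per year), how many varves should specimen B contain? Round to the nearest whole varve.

Specimen A: true varve count = 10623 − 3 + 12 = 10632.
A: Extension rate ≈ 3071.9 / 10632 = 0.289 mm/year.
Specimen B: 6910.0 mm / 0.289 mm per year = 23910.03 years ≈ 23910 varves.

23910 varves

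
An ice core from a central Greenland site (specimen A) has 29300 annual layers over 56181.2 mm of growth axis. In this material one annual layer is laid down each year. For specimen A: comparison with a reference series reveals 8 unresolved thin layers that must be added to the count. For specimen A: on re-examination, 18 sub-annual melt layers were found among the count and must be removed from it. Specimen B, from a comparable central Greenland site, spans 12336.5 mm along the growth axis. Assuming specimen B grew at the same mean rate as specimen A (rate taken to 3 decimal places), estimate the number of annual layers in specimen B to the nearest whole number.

Specimen A: adjusted count: 29300 − 18 + 8 = 29290 annual layers.
A: Extension rate ≈ 56181.2 / 29290 = 1.918 mm/yr.
B spans 12336.5 / 1.918 = 6431.96 years ≈ 6432 annual layers.

6432 annual layers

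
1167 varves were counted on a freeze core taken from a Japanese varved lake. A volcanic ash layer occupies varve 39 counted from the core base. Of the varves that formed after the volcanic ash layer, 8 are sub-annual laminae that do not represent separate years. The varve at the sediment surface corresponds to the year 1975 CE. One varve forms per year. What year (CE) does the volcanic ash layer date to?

The volcanic ash layer sits at varve 39 from the core base, so 1167 − 39 = 1128 varves formed after it.
Removing the 8 false varves leaves 1128 − 8 = 1120 true varves beyond the volcanic ash layer.
The varve at the sediment surface is 1975 CE, so the volcanic ash layer dates to 1975 − 1120 = 855 CE.

855 CE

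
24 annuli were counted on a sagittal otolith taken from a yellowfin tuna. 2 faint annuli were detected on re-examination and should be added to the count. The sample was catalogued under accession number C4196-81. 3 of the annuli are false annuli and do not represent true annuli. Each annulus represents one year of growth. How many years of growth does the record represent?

True annulus count = 24 − 3 + 2 = 23.
At one annulus per year, that is 23 years.

23 years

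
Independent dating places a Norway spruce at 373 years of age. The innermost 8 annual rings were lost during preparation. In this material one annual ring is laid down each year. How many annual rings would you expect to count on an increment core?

At one annual ring per year, 373 years correspond to 373 annual rings.
373 − 8 missed = 365 annual rings expected in the prepared section.

365 annual rings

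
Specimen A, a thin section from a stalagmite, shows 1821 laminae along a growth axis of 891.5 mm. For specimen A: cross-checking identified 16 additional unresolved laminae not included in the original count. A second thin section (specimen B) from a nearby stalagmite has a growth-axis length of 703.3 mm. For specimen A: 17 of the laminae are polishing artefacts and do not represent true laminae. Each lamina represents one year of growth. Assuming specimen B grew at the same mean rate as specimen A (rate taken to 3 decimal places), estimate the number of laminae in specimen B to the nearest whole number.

Specimen A: true lamina count = 1821 − 17 + 16 = 1820.
A: Mean rate = 891.5 mm / 1820 years ≈ 0.490 mm per year.
Specimen B: 703.3 mm / 0.490 mm per year = 1435.31 years ≈ 1435 laminae.

1435 laminae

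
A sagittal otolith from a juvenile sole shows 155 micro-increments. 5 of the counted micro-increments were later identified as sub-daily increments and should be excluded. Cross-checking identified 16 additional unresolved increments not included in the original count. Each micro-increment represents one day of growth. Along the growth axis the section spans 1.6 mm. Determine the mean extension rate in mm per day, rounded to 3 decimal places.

0.010 mm per day

After corrections the count is 155 − 5 + 16 = 166 micro-increments.
Mean rate = 1.6 mm / 166 days ≈ 0.010 mm per day.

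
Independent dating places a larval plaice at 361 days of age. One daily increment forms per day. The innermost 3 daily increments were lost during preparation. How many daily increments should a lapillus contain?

Expected daily increments over 361 days: 361.
Less the 3 uncaptured daily increments: 361 − 3 = 358.

358 daily increments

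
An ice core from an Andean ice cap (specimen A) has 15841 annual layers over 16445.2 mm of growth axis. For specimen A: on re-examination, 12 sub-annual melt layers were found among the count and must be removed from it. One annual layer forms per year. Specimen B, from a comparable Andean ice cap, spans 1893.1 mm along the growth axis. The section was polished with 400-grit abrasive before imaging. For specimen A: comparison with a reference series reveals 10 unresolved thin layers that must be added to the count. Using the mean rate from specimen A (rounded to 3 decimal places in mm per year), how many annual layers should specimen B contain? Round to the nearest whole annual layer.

Specimen A: true annual layer count = 15841 − 12 + 10 = 15839.
A: 16445.2 mm over 15839 years gives 16445.2 / 15839 ≈ 1.038 mm/year.
B spans 1893.1 / 1.038 = 1823.80 years ≈ 1824 annual layers.

1824 annual layers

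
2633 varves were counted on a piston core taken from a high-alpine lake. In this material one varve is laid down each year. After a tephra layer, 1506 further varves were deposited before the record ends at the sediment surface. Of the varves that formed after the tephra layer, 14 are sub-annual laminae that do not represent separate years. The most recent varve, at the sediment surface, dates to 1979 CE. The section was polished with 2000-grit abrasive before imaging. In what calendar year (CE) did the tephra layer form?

487 CE

1506 varves post-date the tephra layer.
Excluding 14 false varves: 1506 − 14 = 1492.
The varve at the sediment surface is 1979 CE, so the tephra layer dates to 1979 − 1492 = 487 CE.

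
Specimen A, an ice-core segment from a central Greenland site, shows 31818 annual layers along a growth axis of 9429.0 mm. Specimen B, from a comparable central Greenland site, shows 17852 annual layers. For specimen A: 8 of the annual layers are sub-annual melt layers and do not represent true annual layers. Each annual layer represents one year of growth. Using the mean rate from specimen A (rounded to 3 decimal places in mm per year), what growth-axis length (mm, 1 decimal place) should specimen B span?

5284.2 mm

Specimen A: adjusted count: 31818 − 8 = 31810 annual layers.
A: Mean rate = 9429.0 mm / 31810 years ≈ 0.296 mm/year.
For B, 0.296 mm/year × 17852 years = 5284.2 mm.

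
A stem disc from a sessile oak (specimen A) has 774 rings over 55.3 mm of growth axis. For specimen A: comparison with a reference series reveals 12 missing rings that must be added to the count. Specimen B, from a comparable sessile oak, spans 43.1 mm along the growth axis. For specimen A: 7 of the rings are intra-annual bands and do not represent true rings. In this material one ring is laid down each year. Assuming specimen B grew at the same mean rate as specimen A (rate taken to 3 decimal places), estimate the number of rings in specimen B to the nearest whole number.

Specimen A: true ring count = 774 − 7 + 12 = 779.
A: Mean rate = 55.3 mm / 779 years ≈ 0.071 mm per year.
B spans 43.1 / 0.071 = 607.04 years ≈ 607 rings.

607 rings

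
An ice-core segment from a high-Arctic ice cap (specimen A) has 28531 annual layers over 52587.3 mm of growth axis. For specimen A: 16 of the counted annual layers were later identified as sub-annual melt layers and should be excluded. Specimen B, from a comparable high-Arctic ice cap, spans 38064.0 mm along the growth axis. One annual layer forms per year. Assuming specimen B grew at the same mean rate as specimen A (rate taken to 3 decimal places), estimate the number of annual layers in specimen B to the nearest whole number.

Specimen A: after corrections the count is 28531 − 16 = 28515 annual layers.
A: Extension rate ≈ 52587.3 / 28515 = 1.844 mm/yr.
B spans 38064.0 / 1.844 = 20642.08 years ≈ 20642 annual layers.

20642 annual layers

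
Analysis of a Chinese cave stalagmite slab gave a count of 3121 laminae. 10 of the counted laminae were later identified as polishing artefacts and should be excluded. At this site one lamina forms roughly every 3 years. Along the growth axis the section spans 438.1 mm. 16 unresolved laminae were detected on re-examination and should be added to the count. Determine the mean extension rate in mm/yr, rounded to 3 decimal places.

True lamina count = 3121 − 10 + 16 = 3127.
3127 laminae at 3 years each span 3127 × 3 = 9381 years.
Mean rate = 438.1 mm / 9381 years ≈ 0.047 mm/yr.

0.047 mm/yr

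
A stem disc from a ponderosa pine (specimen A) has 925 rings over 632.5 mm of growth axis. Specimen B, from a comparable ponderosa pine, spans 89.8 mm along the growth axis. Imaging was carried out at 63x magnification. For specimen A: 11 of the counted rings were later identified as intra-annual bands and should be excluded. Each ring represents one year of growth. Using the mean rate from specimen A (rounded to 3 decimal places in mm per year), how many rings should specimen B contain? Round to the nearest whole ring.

Specimen A: after corrections the count is 925 − 11 = 914 rings.
A: Extension rate ≈ 632.5 / 914 = 0.692 mm/year.
Specimen B: 89.8 mm / 0.692 mm per year = 129.77 years ≈ 130 rings.

130 rings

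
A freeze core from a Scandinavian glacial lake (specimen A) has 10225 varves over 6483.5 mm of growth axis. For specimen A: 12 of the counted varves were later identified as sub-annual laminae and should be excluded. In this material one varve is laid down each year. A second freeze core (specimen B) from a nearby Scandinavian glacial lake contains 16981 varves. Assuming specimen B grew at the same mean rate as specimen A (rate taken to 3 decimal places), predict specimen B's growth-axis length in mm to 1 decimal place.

10782.9 mm

Specimen A: true varve count = 10225 − 12 = 10213.
A: Mean rate = 6483.5 mm / 10213 years ≈ 0.635 mm/year.
B's length ≈ 0.635 × 16981 = 10782.9 mm.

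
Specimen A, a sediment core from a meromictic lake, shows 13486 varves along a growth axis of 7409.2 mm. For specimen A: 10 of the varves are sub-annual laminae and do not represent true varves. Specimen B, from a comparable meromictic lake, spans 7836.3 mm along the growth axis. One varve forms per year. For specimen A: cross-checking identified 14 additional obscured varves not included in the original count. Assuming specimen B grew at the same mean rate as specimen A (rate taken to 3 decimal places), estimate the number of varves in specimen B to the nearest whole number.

Specimen A: true varve count = 13486 − 10 + 14 = 13490.
A: Extension rate ≈ 7409.2 / 13490 = 0.549 mm per year.
For B, 7836.3 / 0.549 = 14273.77 years ≈ 14274 varves.

14274 varves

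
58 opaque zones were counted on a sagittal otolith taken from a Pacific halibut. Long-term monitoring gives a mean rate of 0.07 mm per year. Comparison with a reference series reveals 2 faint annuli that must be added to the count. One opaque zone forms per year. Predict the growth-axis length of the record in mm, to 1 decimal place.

Adjusted count: 58 + 2 = 60 opaque zones.
Length ≈ 0.07 × 60 = 4.2 mm.

4.2 mm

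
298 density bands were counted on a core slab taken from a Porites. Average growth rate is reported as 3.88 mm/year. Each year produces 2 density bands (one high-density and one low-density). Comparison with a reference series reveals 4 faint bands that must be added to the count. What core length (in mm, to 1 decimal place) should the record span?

585.9 mm

Correcting the raw count gives 298 + 4 = 302 true density bands.
With 2 density bands per year, 302 / 2 = 151 years.
Length ≈ 3.88 × 151 = 585.9 mm.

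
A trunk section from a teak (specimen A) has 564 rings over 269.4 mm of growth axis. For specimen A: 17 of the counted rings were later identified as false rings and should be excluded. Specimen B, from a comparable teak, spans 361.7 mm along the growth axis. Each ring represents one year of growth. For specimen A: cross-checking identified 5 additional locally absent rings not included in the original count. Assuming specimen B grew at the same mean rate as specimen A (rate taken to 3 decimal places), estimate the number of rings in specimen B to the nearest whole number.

Specimen A: correcting the raw count gives 564 − 17 + 5 = 552 true rings.
A: 269.4 mm over 552 years gives 269.4 / 552 ≈ 0.488 mm/yr.
For B, 361.7 / 0.488 = 741.19 years ≈ 741 rings.

741 rings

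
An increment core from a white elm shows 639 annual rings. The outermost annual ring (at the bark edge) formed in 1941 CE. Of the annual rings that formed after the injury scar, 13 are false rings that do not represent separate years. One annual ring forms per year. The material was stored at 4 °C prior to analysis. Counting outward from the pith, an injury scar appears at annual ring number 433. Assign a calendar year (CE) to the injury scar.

1748 CE

The injury scar sits at annual ring 433 from the pith, so 639 − 433 = 206 annual rings formed after it.
206 − 13 false = 193 true annual rings after the injury scar.
1941 − 193 = 1748 CE.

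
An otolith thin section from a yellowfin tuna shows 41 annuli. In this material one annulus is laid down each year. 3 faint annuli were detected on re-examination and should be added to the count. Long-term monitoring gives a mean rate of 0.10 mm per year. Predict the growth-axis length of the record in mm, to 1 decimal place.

4.4 mm

Correcting the raw count gives 41 + 3 = 44 true annuli.
Length ≈ 0.10 × 44 = 4.4 mm.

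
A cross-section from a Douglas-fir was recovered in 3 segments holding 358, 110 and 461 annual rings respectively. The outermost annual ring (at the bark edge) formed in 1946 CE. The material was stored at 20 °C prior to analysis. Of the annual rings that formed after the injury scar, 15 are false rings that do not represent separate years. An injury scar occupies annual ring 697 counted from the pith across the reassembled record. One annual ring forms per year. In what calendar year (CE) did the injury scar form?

1729 CE

Total annual rings = 358 + 110 + 461 = 929.
The injury scar sits at annual ring 697 from the pith, so 929 − 697 = 232 annual rings formed after it.
Removing the 15 false annual rings leaves 232 − 15 = 217 true annual rings beyond the injury scar.
Counting back 217 years from 1946 CE places the injury scar in 1946 − 217 = 1729 CE.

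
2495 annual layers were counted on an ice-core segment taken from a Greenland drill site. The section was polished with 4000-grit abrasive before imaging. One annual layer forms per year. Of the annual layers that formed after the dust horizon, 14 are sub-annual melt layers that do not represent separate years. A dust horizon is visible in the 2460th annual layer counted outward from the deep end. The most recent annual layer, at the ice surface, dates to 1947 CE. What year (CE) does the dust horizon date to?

1926 CE

2495 − 2460 = 35 annual layers lie beyond the dust horizon toward the ice surface.
Removing the 14 false annual layers leaves 35 − 14 = 21 true annual layers beyond the dust horizon.
1947 − 21 = 1926 CE.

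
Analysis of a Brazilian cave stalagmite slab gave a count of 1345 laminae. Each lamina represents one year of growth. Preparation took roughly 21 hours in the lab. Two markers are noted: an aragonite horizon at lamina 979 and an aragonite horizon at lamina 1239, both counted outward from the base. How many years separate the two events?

260 yr

Separation: 1239 − 979 = 260 laminae.
That is 260 years at one lamina per year.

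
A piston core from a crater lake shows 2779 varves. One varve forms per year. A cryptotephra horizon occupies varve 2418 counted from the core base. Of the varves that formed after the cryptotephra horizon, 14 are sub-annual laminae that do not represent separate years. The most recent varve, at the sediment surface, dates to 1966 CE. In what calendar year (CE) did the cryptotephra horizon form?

Between varve 2418 and the sediment surface there are 2779 − 2418 = 361 varves.
Excluding 14 false varves: 361 − 14 = 347.
Counting back 347 years from 1966 CE places the cryptotephra horizon in 1966 − 347 = 1619 CE.

1619 CE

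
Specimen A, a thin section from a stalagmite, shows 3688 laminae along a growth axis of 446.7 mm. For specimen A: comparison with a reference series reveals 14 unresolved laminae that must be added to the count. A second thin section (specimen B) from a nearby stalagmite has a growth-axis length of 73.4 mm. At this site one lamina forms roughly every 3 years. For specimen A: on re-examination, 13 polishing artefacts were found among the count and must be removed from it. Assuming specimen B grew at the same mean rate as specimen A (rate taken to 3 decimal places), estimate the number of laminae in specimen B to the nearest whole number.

Specimen A: correcting the raw count gives 3688 − 13 + 14 = 3689 true laminae.
Specimen A: multiplying by 3 years per lamina: 3689 × 3 = 11067 years.
A: Extension rate ≈ 446.7 / 11067 = 0.040 mm/yr.
B spans 73.4 / 0.040 = 1835.00 years; at 3 years per lamina that is 1835.00 / 3 ≈ 612 laminae.

612 laminae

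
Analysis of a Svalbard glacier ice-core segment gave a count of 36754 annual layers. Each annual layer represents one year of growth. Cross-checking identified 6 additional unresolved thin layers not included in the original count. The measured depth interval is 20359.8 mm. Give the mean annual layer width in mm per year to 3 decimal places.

0.554 mm per year

True annual layer count = 36754 + 6 = 36760.
Mean rate = 20359.8 mm / 36760 years ≈ 0.554 mm per year.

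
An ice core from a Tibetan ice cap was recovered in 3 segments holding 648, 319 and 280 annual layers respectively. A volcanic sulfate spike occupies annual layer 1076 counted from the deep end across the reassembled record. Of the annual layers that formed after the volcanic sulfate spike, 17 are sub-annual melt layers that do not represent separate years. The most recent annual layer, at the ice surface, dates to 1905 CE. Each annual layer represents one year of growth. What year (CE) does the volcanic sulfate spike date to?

1751 CE

Total annual layers = 648 + 319 + 280 = 1247.
The volcanic sulfate spike sits at annual layer 1076 from the deep end, so 1247 − 1076 = 171 annual layers formed after it.
Removing the 17 false annual layers leaves 171 − 17 = 154 true annual layers beyond the volcanic sulfate spike.
1905 − 154 = 1751 CE.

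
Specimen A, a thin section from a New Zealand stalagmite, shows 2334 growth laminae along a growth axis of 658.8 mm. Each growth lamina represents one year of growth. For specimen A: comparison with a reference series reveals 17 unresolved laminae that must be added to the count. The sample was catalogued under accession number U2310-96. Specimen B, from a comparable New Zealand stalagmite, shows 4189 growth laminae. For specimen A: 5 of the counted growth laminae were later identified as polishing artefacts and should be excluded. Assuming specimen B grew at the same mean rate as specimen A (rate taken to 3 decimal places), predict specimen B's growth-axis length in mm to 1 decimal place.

Specimen A: true growth lamina count = 2334 − 5 + 17 = 2346.
A: Extension rate ≈ 658.8 / 2346 = 0.281 mm/year.
For B, 0.281 mm/year × 4189 years = 1177.1 mm.

1177.1 mm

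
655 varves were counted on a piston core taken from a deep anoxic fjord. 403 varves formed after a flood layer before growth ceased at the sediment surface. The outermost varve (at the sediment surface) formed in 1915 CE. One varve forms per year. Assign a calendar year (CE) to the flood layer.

There are 403 varves younger than the flood layer.
Counting back 403 years from 1915 CE places the flood layer in 1915 − 403 = 1512 CE.

1512 CE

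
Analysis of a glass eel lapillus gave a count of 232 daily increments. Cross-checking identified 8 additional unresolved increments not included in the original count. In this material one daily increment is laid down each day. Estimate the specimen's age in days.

240 days

Correcting the raw count gives 232 + 8 = 240 true daily increments.
One daily increment per day makes the duration 240 days.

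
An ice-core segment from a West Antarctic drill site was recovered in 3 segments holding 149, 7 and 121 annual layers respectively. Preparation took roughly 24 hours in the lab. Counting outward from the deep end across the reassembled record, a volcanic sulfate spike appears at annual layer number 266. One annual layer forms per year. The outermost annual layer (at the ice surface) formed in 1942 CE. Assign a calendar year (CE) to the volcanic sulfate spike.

1931 CE

Total annual layers = 149 + 7 + 121 = 277.
Between annual layer 266 and the ice surface there are 277 − 266 = 11 annual layers.
Counting back 11 years from 1942 CE places the volcanic sulfate spike in 1942 − 11 = 1931 CE.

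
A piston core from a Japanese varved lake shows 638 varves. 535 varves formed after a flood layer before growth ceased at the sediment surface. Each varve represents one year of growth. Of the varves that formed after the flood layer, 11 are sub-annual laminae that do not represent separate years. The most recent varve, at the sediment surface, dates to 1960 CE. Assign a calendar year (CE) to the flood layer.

535 varves formed after the flood layer.
Removing the 11 false varves leaves 535 − 11 = 524 true varves beyond the flood layer.
The varve at the sediment surface is 1960 CE, so the flood layer dates to 1960 − 524 = 1436 CE.

1436 CE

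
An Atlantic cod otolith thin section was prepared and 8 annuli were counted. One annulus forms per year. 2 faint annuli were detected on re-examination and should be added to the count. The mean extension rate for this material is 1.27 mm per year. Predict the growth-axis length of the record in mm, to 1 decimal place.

12.7 mm

Correcting the raw count gives 8 + 2 = 10 true annuli.
Length ≈ 1.27 × 10 = 12.7 mm.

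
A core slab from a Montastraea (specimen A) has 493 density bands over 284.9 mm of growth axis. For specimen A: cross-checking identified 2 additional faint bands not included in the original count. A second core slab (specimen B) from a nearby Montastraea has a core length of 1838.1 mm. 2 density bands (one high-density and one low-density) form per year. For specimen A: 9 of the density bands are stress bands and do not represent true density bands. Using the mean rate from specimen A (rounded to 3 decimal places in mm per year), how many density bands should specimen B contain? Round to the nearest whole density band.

3137 density bands

Specimen A: after corrections the count is 493 − 9 + 2 = 486 density bands.
Specimen A: with 2 density bands per year, 486 / 2 = 243 years.
A: 284.9 mm over 243 years gives 284.9 / 243 ≈ 1.172 mm per year.
B spans 1838.1 / 1.172 = 1568.34 years; at 2 density bands per year that is 1568.34 × 2 ≈ 3137 density bands.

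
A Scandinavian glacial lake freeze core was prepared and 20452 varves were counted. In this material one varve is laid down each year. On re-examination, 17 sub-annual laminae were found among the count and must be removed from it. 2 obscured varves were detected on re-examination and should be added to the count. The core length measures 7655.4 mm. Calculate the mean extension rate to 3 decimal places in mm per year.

0.375 mm per year

Correcting the raw count gives 20452 − 17 + 2 = 20437 true varves.
7655.4 mm over 20437 years gives 7655.4 / 20437 ≈ 0.375 mm per year.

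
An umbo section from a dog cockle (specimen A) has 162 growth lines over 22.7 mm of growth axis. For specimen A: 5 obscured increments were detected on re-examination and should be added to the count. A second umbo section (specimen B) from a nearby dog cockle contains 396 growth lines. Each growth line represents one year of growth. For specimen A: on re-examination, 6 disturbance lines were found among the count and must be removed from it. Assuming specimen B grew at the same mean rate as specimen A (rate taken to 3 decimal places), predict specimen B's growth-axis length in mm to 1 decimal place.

Specimen A: adjusted count: 162 − 6 + 5 = 161 growth lines.
A: Mean rate = 22.7 mm / 161 years ≈ 0.141 mm/year.
B's length ≈ 0.141 × 396 = 55.8 mm.

55.8 mm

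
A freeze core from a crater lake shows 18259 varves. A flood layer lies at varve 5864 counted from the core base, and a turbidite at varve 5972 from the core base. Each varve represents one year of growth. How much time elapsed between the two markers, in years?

Separation: 5972 − 5864 = 108 varves.
One varve per year makes the interval 108 years.

108 yr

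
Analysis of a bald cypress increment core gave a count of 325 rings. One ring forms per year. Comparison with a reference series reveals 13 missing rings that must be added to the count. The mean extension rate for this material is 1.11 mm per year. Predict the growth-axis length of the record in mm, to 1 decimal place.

375.2 mm

After corrections the count is 325 + 13 = 338 rings.
Predicted length = 1.11 mm/year × 338 years = 375.2 mm.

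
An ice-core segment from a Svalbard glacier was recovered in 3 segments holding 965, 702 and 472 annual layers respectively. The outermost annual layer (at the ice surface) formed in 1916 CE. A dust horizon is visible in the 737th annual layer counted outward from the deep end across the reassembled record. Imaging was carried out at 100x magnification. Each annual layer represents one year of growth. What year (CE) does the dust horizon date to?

Total annual layers = 965 + 702 + 472 = 2139.
Between annual layer 737 and the ice surface there are 2139 − 737 = 1402 annual layers.
The annual layer at the ice surface is 1916 CE, so the dust horizon dates to 1916 − 1402 = 514 CE.

514 CE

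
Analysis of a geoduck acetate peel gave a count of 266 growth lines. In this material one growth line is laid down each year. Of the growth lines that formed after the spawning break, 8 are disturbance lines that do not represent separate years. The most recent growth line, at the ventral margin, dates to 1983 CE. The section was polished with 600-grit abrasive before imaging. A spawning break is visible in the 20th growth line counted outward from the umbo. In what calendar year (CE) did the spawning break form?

1745 CE

The spawning break sits at growth line 20 from the umbo, so 266 − 20 = 246 growth lines formed after it.
Removing the 8 false growth lines leaves 246 − 8 = 238 true growth lines beyond the spawning break.
Counting back 238 years from 1983 CE places the spawning break in 1983 − 238 = 1745 CE.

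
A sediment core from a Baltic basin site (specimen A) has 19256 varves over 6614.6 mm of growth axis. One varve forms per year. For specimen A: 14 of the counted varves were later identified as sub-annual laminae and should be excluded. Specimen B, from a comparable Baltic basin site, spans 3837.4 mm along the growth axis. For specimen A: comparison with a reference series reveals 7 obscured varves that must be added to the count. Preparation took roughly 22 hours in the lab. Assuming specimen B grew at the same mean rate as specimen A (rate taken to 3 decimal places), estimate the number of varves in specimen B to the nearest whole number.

Specimen A: after corrections the count is 19256 − 14 + 7 = 19249 varves.
A: Extension rate ≈ 6614.6 / 19249 = 0.344 mm per year.
B spans 3837.4 / 0.344 = 11155.23 years ≈ 11155 varves.

11155 varves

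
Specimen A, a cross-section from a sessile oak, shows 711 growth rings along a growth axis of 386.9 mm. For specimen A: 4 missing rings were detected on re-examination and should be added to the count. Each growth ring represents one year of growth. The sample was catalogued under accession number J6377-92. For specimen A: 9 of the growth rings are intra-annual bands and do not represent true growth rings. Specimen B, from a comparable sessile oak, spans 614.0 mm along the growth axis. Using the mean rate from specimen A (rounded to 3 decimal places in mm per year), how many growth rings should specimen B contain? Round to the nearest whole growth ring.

Specimen A: correcting the raw count gives 711 − 9 + 4 = 706 true growth rings.
A: Extension rate ≈ 386.9 / 706 = 0.548 mm per year.
For B, 614.0 / 0.548 = 1120.44 years ≈ 1120 growth rings.

1120 growth rings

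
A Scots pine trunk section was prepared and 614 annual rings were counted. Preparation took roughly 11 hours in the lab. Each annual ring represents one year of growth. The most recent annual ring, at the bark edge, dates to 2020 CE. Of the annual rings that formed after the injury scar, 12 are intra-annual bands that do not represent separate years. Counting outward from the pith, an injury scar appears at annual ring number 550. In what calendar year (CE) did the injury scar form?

614 − 550 = 64 annual rings lie beyond the injury scar toward the bark edge.
64 − 12 false = 52 true annual rings after the injury scar.
The annual ring at the bark edge is 2020 CE, so the injury scar dates to 2020 − 52 = 1968 CE.

1968 CE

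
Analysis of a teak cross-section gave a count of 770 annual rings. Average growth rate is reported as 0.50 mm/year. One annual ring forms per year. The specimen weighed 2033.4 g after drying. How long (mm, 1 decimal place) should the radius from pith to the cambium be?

385.0 mm

The record spans 770 years at 0.50 mm per year.
770 years at 0.50 mm/year gives 0.50 × 770 = 385.0 mm.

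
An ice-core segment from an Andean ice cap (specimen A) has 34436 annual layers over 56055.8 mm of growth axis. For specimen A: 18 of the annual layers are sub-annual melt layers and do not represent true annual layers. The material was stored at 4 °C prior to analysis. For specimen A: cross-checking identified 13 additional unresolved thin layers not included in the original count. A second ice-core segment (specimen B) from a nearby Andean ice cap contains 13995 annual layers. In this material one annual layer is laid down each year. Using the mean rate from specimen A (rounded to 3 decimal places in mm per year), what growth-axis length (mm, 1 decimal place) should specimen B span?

22783.9 mm

Specimen A: correcting the raw count gives 34436 − 18 + 13 = 34431 true annual layers.
A: 56055.8 mm over 34431 years gives 56055.8 / 34431 ≈ 1.628 mm per year.
For B, 1.628 mm/year × 13995 years = 22783.9 mm.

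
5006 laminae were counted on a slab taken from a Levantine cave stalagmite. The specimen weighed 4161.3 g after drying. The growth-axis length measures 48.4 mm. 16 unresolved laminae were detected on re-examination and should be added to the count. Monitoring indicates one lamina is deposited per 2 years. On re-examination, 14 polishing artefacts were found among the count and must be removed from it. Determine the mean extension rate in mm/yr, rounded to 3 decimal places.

0.005 mm/yr

Correcting the raw count gives 5006 − 14 + 16 = 5008 true laminae.
Multiplying by 2 years per lamina: 5008 × 2 = 10016 years.
Mean rate = 48.4 mm / 10016 years ≈ 0.005 mm/yr.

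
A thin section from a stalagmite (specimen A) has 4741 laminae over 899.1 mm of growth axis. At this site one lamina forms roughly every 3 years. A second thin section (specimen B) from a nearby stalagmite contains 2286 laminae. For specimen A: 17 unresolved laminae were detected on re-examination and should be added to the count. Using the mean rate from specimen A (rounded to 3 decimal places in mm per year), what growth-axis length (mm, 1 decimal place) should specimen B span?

432.1 mm

Specimen A: correcting the raw count gives 4741 + 17 = 4758 true laminae.
Specimen A: 4758 laminae at 3 years each span 4758 × 3 = 14274 years.
A: Extension rate ≈ 899.1 / 14274 = 0.063 mm per year.
Specimen B: multiplying by 3 years per lamina: 2286 × 3 = 6858 years. B's length ≈ 0.063 × 6858 = 432.1 mm.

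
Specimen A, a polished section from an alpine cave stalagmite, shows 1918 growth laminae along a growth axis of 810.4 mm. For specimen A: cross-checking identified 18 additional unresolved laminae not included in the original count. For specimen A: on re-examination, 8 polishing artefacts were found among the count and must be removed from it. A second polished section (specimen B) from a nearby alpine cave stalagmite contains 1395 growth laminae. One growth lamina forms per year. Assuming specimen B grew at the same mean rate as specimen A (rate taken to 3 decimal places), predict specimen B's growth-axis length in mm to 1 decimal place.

Specimen A: true growth lamina count = 1918 − 8 + 18 = 1928.
A: Extension rate ≈ 810.4 / 1928 = 0.420 mm/year.
B's length ≈ 0.420 × 1395 = 585.9 mm.

585.9 mm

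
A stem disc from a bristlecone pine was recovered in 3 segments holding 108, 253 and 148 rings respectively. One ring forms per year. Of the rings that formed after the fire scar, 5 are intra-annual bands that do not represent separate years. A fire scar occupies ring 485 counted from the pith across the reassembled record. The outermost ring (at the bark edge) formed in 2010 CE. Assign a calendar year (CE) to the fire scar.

1991 CE

Total rings = 108 + 253 + 148 = 509.
509 − 485 = 24 rings lie beyond the fire scar toward the bark edge.
Excluding 5 false rings: 24 − 5 = 19.
Counting back 19 years from 2010 CE places the fire scar in 2010 − 19 = 1991 CE.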